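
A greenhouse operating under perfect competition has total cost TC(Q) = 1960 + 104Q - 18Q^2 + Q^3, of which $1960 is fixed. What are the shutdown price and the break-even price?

AVC = 104 - 18Q + Q^2; minimized at Q = 9, giving min AVC = $23. That is the shutdown price.
ATC = 1960/Q + 104 - 18Q + Q^2. Setting dATC/dQ = −1960/Q^2 − 18 + 2Q = 0 gives Q = 14 (since 2·14^3 − 18·14^2 = 1960).
min ATC = 1960/14 + 104 − 18·14 + 14^2 = $188. That is the break-even price.
For $23 ≤ P < $188 the firm produces at a loss; below $23 it shuts down.

Shutdown price = $23; break-even price = $188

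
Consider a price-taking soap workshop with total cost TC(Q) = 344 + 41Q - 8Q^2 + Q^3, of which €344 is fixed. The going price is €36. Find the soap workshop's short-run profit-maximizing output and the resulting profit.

Profit = -€294 at Q = 5

AVC = 41 - 8Q + Q^2 has its minimum €25 at Q = 4; price €36 clears that bar, so the firm operates.
MC = 41 - 16Q + 3Q^2. Setting P = MC and taking the root on the rising branch gives Q* = 5.
TR = 36·5 = 180. TC = 344 + 130 = 474. Profit = 180 − 474 = -€294.
That loss of €294 beats the €344 the firm would lose by shutting down; producing recovers €50 of fixed cost.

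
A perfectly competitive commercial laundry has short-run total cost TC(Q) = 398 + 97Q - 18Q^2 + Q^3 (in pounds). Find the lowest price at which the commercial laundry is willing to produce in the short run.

The shutdown price is the minimum of AVC. VC = 97Q - 18Q^2 + Q^3, so AVC = 97 - 18Q + Q^2.
At the minimum of AVC, MC = AVC. MC = 97 - 36Q + 3Q^2; setting MC = AVC gives 2Q^2 - 18Q = 0, so Q = 9. min AVC = 16.
So the shutdown price is £16.

£16 per unit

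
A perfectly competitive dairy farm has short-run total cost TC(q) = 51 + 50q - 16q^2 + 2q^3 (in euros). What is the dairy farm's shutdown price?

€18 per unit

The firm shuts down when price falls below the minimum of average variable cost. AVC = VC/q = 50 - 16q + 2q^2.
dAVC/dq = -16 + 4q = 0 gives q = 4. min AVC = 50 - 16·4 + 2·4^2 = 18.
The firm shuts down for any P below €18.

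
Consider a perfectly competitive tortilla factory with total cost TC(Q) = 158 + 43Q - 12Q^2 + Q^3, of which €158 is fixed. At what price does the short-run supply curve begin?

€7 per unit

The shutdown price is the minimum of AVC. VC = 43Q - 12Q^2 + Q^3, so AVC = 43 - 12Q + Q^2.
At the minimum of AVC, MC = AVC. MC = 43 - 24Q + 3Q^2; setting MC = AVC gives 2Q^2 - 12Q = 0, so Q = 6. min AVC = 7.
The firm shuts down for any P below €7.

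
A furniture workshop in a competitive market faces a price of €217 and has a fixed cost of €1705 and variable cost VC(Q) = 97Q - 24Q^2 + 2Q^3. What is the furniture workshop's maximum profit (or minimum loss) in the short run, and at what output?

Profit = -€105 at Q = 10

AVC = 97 - 24Q + 2Q^2 has its minimum €25 at Q = 6; price €217 clears that bar, so the firm operates.
MC = 97 - 48Q + 6Q^2. Setting P = MC and taking the root on the rising branch gives Q* = 10.
TR = 217·10 = 2170. TC = 1705 + 570 = 2275. Profit = 2170 − 2275 = -€105.
By producing, the firm covers all variable cost plus €1600 of fixed cost; shutting down would lose the full €1705.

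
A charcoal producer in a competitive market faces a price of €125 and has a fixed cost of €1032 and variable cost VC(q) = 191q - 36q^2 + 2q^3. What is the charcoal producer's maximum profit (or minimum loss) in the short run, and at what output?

AVC = 191 - 36q + 2q^2 has its minimum €29 at q = 9; price €125 clears that bar, so the firm operates.
MC = 191 - 72q + 6q^2. Setting P = MC and taking the root on the rising branch gives q* = 11.
TR = 125·11 = 1375. TC = 1032 + 407 = 1439. Profit = 1375 − 1439 = -€64.
That loss of €64 beats the €1032 the firm would lose by shutting down; producing recovers €968 of fixed cost.

Profit = -€64 at q = 11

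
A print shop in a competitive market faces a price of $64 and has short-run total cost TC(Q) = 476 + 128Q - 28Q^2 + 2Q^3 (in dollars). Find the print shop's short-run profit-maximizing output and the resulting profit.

Profit = -$220 at Q = 8

AVC = 128 - 28Q + 2Q^2 has its minimum $30 at Q = 7; price $64 clears that bar, so the firm operates.
With MC = 128 - 56Q + 6Q^2, P = MC on the upward-sloping part at Q* = 8.
TR = 64·8 = 512. TC = 476 + 256 = 732. Profit = 512 − 732 = -$220.
By producing, the firm covers all variable cost plus $256 of fixed cost; shutting down would lose the full $476.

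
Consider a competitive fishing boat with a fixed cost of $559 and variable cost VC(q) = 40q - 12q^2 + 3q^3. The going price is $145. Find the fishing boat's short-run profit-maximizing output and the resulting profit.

Profit = -$109 at q = 5

AVC = 40 - 12q + 3q^2 has its minimum $28 at q = 2; price $145 clears that bar, so the firm operates.
With MC = 40 - 24q + 9q^2, P = MC on the upward-sloping part at q* = 5.
TR = 145·5 = 725. TC = 559 + 275 = 834. Profit = 725 − 834 = -$109.
Shutting down would mean losing the fixed cost of $559, so operating at a loss of $109 is better by $450.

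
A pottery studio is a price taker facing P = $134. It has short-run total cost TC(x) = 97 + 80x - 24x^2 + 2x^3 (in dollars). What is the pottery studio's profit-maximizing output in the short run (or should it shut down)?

Produce at x = 9

Strip out fixed cost: VC = 80x - 24x^2 + 2x^3. Then AVC = 80 - 24x + 2x^2 and MC = 80 - 48x + 6x^2.
AVC hits its minimum where MC = AVC, at x = 6, giving min AVC = 80 - 24·6 + 2·6^2 = $8.
Since P = $134 ≥ min AVC = $8, price covers variable cost and the firm should produce.
Set P = MC: 134 = 80 - 48x + 6x^2 → -54 - 48x + 6x^2 = 0. The roots are x = -1 and x = 9; the profit-maximizing output is on the rising part of MC, so x* = 9.
Check: AVC at x = 9 is $26 ≤ P, so revenue covers variable cost.
Profit = P·x − TC = 134·9 − 331 = $875.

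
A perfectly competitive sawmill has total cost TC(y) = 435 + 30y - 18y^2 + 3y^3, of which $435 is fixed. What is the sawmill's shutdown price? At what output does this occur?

The firm shuts down when price falls below the minimum of average variable cost. AVC = VC/y = 30 - 18y + 3y^2.
At the minimum of AVC, MC = AVC. MC = 30 - 36y + 9y^2; setting MC = AVC gives 6y^2 - 18y = 0, so y = 3. min AVC = 3.
The firm shuts down for any P below $3.

$3 per unit, at y = 3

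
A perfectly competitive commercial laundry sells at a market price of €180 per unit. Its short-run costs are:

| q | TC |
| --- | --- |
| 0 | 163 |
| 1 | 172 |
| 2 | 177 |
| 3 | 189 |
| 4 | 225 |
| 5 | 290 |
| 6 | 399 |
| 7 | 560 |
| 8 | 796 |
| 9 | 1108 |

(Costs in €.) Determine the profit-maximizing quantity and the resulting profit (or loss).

q = 7; profit = €700

Compute π = P·q − TC at each output: q=0: -163; q=1: 8; q=2: 183; q=3: 351; q=4: 495; q=5: 610; q=6: 681; q=7: 700; q=8: 644; q=9: 512.
Profit is maximized at q = 7. AVC there is 397/7 = €56.71 ≤ P, so producing beats shutting down (which would give -€163).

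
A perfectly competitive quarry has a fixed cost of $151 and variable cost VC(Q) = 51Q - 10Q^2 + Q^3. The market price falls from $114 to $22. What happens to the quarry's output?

AVC = 51 - 10Q + Q^2, minimized at Q = 5 where min AVC = $26. MC = 51 - 20Q + 3Q^2.
With P = $114 above the shutdown price, P = MC gives Q = 9.
At P = $22 < min AVC = $26, price no longer covers variable cost at any output, so the firm shuts down: Q = 0.

Output falls from 9 to 0 (the firm shuts down)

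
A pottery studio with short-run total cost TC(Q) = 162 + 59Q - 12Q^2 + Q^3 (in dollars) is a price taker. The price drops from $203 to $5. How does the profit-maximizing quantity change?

Output falls from 12 to 0 (the firm shuts down)

MC = 59 - 24Q + 3Q^2; the shutdown threshold is min AVC = $23 (at Q = 6).
At P = $203 ≥ min AVC, set P = MC on the rising branch: Q = 12.
At P = $5 < min AVC = $23, price no longer covers variable cost at any output, so the firm shuts down: Q = 0.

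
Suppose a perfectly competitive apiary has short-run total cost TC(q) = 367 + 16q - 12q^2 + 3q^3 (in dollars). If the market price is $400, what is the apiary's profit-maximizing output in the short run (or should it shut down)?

Produce at q = 8

Strip out fixed cost: VC = 16q - 12q^2 + 3q^3. Then AVC = 16 - 12q + 3q^2 and MC = 16 - 24q + 9q^2.
AVC hits its minimum where MC = AVC, at q = 2, giving min AVC = 16 - 12·2 + 3·2^2 = $4.
Since P = $400 ≥ min AVC = $4, price covers variable cost and the firm should produce.
Solving P = MC: -384 - 24q + 9q^2 = 0 ⇒ q = -16/3 or 8. On the upward-sloping branch, q* = 8.
Check: AVC at q = 8 is $112 ≤ P, so revenue covers variable cost.
Profit = P·q − TC = 400·8 − 1263 = $1937.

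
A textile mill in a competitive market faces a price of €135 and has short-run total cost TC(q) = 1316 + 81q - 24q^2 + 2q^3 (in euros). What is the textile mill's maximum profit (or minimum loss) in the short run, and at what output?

Profit = -€344 at q = 9

AVC = 81 - 24q + 2q^2 has its minimum €9 at q = 6; price €135 clears that bar, so the firm operates.
With MC = 81 - 48q + 6q^2, P = MC on the upward-sloping part at q* = 9.
TR = 135·9 = 1215. TC = 1316 + 243 = 1559. Profit = 1215 − 1559 = -€344.
That loss of €344 beats the €1316 the firm would lose by shutting down; producing recovers €972 of fixed cost.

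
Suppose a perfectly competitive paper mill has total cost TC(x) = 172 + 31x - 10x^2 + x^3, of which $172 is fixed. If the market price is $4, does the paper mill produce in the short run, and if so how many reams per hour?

Shut down

Variable cost is VC = 31x - 10x^2 + x^3, so AVC = VC/x = 31 - 10x + x^2 and MC = dTC/dx = 31 - 20x + 3x^2.
The AVC parabola has its vertex at x = 10/2 = 5, where AVC = 31 - 10·5 + 5^2 = $6.
Since P = $4 < min AVC = $6, price fails to cover variable cost at any output.
The firm minimizes its loss by shutting down and losing only its fixed cost of $172.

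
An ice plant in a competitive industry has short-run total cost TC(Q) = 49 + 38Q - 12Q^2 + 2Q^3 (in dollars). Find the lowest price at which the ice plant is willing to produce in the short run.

The shutdown price is the minimum of AVC. VC = 38Q - 12Q^2 + 2Q^3, so AVC = 38 - 12Q + 2Q^2.
At the minimum of AVC, MC = AVC. MC = 38 - 24Q + 6Q^2; setting MC = AVC gives 4Q^2 - 12Q = 0, so Q = 3. min AVC = 20.
So the shutdown price is $20.

$20 per unit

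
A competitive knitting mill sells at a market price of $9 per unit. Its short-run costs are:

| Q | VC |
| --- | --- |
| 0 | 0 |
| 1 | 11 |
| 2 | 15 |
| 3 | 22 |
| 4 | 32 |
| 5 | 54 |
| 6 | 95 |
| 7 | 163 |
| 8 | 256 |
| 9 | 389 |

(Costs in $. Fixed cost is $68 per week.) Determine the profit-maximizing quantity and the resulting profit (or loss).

Q = 3; profit = -$63

Tabulate TR − TC: Q=0: -68; Q=1: -70; Q=2: -65; Q=3: -63; Q=4: -64; Q=5: -77; Q=6: -109; Q=7: -168; Q=8: -252; Q=9: -376.
Profit is maximized at Q = 3. AVC there is 22/3 = $7.33 ≤ P, so producing beats shutting down (which would give -$68).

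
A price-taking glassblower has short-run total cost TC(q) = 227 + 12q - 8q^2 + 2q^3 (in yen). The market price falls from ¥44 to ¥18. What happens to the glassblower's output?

Output falls from 4 to 3

AVC = 12 - 8q + 2q^2, minimized at q = 2 where min AVC = ¥4. MC = 12 - 16q + 6q^2.
With P = ¥44 above the shutdown price, P = MC gives q = 4.
At P = ¥18 ≥ min AVC, set P = MC: q = 3. The firm stays open but cuts output.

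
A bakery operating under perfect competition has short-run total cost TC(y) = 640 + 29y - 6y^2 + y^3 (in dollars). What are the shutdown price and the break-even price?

Shutdown price = min AVC. AVC = 29 - 6y + y^2, with vertex at y = 3 and minimum $20.
ATC = 640/y + 29 - 6y + y^2. Setting dATC/dy = −640/y^2 − 6 + 2y = 0 gives y = 8 (since 2·8^3 − 6·8^2 = 640).
min ATC = 640/8 + 29 − 6·8 + 8^2 = $125. That is the break-even price.
For $20 ≤ P < $125 the firm produces at a loss; below $20 it shuts down.

Shutdown price = $20; break-even price = $125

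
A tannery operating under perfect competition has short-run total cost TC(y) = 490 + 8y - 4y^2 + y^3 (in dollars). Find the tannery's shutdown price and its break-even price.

Shutdown price = $4; break-even price = $99

AVC = 8 - 4y + y^2; minimized at y = 2, giving min AVC = $4. That is the shutdown price.
ATC = 490/y + 8 - 4y + y^2. Setting dATC/dy = −490/y^2 − 4 + 2y = 0 gives y = 7 (since 2·7^3 − 4·7^2 = 490).
min ATC = 490/7 + 8 − 4·7 + 7^2 = $99. That is the break-even price.
Between these two prices the firm operates at a loss; above $99 it earns a profit.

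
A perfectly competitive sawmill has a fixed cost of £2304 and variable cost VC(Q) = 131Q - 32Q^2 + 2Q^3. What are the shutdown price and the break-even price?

Shutdown price = £3; break-even price = £227

AVC = 131 - 32Q + 2Q^2; minimized at Q = 8, giving min AVC = £3. That is the shutdown price.
ATC = 2304/Q + 131 - 32Q + 2Q^2. Setting dATC/dQ = −2304/Q^2 − 32 + 4Q = 0 gives Q = 12 (since 4·12^3 − 32·12^2 = 2304).
min ATC = 2304/12 + 131 − 32·12 + 2·12^2 = £227. That is the break-even price.
For £3 ≤ P < £227 the firm produces at a loss; below £3 it shuts down.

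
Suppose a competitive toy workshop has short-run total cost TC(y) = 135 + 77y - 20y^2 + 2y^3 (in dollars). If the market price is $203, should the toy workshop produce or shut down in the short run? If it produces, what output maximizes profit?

Produce at y = 9

Strip out fixed cost: VC = 77y - 20y^2 + 2y^3. Then AVC = 77 - 20y + 2y^2 and MC = 77 - 40y + 6y^2.
AVC hits its minimum where MC = AVC, at y = 5, giving min AVC = 77 - 20·5 + 2·5^2 = $27.
P = $203 exceeds min AVC = $27, so the firm stays open.
Solving P = MC: -126 - 40y + 6y^2 = 0 ⇒ y = -7/3 or 9. On the upward-sloping branch, y* = 9.
Check: AVC at y = 9 is $59 ≤ P, so revenue covers variable cost.
Profit = P·y − TC = 203·9 − 666 = $1161.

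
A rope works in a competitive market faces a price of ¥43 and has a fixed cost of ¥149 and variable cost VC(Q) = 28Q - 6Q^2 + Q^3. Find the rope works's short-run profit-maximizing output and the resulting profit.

Profit = -¥49 at Q = 5

AVC = 28 - 6Q + Q^2 has its minimum ¥19 at Q = 3; price ¥43 clears that bar, so the firm operates.
MC = 28 - 12Q + 3Q^2. Setting P = MC and taking the root on the rising branch gives Q* = 5.
TR = 43·5 = 215. TC = 149 + 115 = 264. Profit = 215 − 264 = -¥49.
Shutting down would mean losing the fixed cost of ¥149, so operating at a loss of ¥49 is better by ¥100.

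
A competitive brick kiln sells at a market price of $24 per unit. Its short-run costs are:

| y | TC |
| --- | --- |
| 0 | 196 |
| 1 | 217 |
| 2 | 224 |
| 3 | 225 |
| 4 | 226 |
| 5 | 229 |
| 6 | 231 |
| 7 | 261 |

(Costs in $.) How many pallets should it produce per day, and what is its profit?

y = 6; profit = -$87

Tabulate TR − TC: y=0: -196; y=1: -193; y=2: -176; y=3: -153; y=4: -130; y=5: -109; y=6: -87; y=7: -93.
Profit is maximized at y = 6. AVC there is 35/6 = $5.83 ≤ P, so producing beats shutting down (which would give -$196).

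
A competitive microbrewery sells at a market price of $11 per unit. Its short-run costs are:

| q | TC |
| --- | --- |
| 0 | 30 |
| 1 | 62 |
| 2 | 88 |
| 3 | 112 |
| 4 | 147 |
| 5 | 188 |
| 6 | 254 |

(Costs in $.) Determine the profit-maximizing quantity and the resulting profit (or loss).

q = 0 (shut down); profit = -$30

Tabulate TR − TC: q=0: -30; q=1: -51; q=2: -66; q=3: -79; q=4: -103; q=5: -133; q=6: -188.
Profit is highest at q = 0. Equivalently, the lowest AVC in the table is 82/3 ≈ $27.33 at q = 3, and P = $11 falls below it — price never covers variable cost, so the firm shuts down and loses only its fixed cost.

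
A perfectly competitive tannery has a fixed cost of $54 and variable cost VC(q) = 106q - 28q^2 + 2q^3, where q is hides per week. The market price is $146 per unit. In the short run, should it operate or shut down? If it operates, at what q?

Produce at q = 10

Variable cost is VC = 106q - 28q^2 + 2q^3, so AVC = VC/q = 106 - 28q + 2q^2 and MC = dTC/dq = 106 - 56q + 6q^2.
AVC hits its minimum where MC = AVC, at q = 7, giving min AVC = 106 - 28·7 + 2·7^2 = $8.
Since P = $146 ≥ min AVC = $8, price covers variable cost and the firm should produce.
Set P = MC: 146 = 106 - 56q + 6q^2 → -40 - 56q + 6q^2 = 0. The roots are q = -2/3 and q = 10; the profit-maximizing output is on the rising part of MC, so q* = 10.
Check: AVC at q = 10 is $26 ≤ P, so revenue covers variable cost.
Profit = P·q − TC = 146·10 − 314 = $1146.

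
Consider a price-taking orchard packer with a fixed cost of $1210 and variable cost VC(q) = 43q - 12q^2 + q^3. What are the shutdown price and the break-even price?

Shutdown price = $7; break-even price = $142

Shutdown price = min AVC. AVC = 43 - 12q + q^2, with vertex at q = 6 and minimum $7.
ATC = 1210/q + 43 - 12q + q^2. Setting dATC/dq = −1210/q^2 − 12 + 2q = 0 gives q = 11 (since 2·11^3 − 12·11^2 = 1210).
min ATC = 1210/11 + 43 − 12·11 + 11^2 = $142. That is the break-even price.
Between these two prices the firm operates at a loss; above $142 it earns a profit.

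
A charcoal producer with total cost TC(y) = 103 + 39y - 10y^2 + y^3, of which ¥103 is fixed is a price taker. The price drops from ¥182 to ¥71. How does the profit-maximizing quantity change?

Output falls from 11 to 8

MC = 39 - 20y + 3y^2; the shutdown threshold is min AVC = ¥14 (at y = 5).
With P = ¥182 above the shutdown price, P = MC gives y = 11.
At P = ¥71 ≥ min AVC, set P = MC: y = 8. The firm stays open but cuts output.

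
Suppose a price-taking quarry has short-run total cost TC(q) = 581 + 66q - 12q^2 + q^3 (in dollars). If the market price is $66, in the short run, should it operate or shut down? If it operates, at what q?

Produce at q = 8

From TC, MC = TC'(q) = 66 - 24q + 3q^2 and AVC = VC/q = 66 - 12q + q^2.
AVC is minimized where dAVC/dq = -12 + 2q = 0, at q = 6; min AVC = 66 - 12·6 + 6^2 = $30.
Since P = $66 ≥ min AVC = $30, price covers variable cost and the firm should produce.
Solving P = MC: -24q + 3q^2 = 0 ⇒ q = 0 or 8. On the upward-sloping branch, q* = 8.
Check: AVC at q = 8 is $34 ≤ P, so revenue covers variable cost.
Profit = P·q − TC = 66·8 − 853 = -$325, a loss, but smaller than the $581 fixed cost the firm would lose by shutting down.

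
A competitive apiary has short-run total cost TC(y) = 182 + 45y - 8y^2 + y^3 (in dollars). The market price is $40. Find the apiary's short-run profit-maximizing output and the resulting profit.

AVC = 45 - 8y + y^2 has its minimum $29 at y = 4; price $40 clears that bar, so the firm operates.
With MC = 45 - 16y + 3y^2, P = MC on the upward-sloping part at y* = 5.
TR = 40·5 = 200. TC = 182 + 150 = 332. Profit = 200 − 332 = -$132.
By producing, the firm covers all variable cost plus $50 of fixed cost; shutting down would lose the full $182.

Profit = -$132 at y = 5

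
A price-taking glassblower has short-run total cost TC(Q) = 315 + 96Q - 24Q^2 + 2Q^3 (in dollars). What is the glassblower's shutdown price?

The shutdown price is the minimum of AVC. VC = 96Q - 24Q^2 + 2Q^3, so AVC = 96 - 24Q + 2Q^2.
At the minimum of AVC, MC = AVC. MC = 96 - 48Q + 6Q^2; setting MC = AVC gives 4Q^2 - 24Q = 0, so Q = 6. min AVC = 24.
For P < $24 the firm produces nothing.

$24 per unit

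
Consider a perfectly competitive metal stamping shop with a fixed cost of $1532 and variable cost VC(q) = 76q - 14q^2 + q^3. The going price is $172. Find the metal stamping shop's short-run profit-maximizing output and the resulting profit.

Profit = -$92 at q = 12

AVC = 76 - 14q + q^2 has its minimum $27 at q = 7; price $172 clears that bar, so the firm operates.
MC = 76 - 28q + 3q^2. Setting P = MC and taking the root on the rising branch gives q* = 12.
TR = 172·12 = 2064. TC = 1532 + 624 = 2156. Profit = 2064 − 2156 = -$92.
By producing, the firm covers all variable cost plus $1440 of fixed cost; shutting down would lose the full $1532.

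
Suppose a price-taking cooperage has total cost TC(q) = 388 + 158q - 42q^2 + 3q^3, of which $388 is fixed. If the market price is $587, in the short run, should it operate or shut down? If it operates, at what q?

Produce at q = 13

Strip out fixed cost: VC = 158q - 42q^2 + 3q^3. Then AVC = 158 - 42q + 3q^2 and MC = 158 - 84q + 9q^2.
AVC hits its minimum where MC = AVC, at q = 7, giving min AVC = 158 - 42·7 + 3·7^2 = $11.
Since P = $587 ≥ min AVC = $11, price covers variable cost and the firm should produce.
P = MC gives -429 - 84q + 9q^2 = 0, with roots -11/3 and 13. Take the larger (rising MC): q* = 13.
Check: AVC at q = 13 is $119 ≤ P, so revenue covers variable cost.
Profit = P·q − TC = 587·13 − 1935 = $5696.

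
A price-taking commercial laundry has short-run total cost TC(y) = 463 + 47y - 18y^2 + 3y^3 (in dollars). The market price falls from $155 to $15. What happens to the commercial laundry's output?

MC = 47 - 36y + 9y^2; the shutdown threshold is min AVC = $20 (at y = 3).
At P = $155 ≥ min AVC, set P = MC on the rising branch: y = 6.
At P = $15 < min AVC = $20, price no longer covers variable cost at any output, so the firm shuts down: y = 0.

Output falls from 6 to 0 (the firm shuts down)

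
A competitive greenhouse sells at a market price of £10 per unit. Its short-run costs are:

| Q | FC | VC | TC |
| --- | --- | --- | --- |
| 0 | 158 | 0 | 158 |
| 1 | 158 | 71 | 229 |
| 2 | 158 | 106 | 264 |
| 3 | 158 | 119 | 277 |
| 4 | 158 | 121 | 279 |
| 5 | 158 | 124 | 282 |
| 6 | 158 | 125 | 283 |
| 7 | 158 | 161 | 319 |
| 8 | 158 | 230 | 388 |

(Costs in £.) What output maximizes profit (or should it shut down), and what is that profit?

Tabulate TR − TC: Q=0: -158; Q=1: -219; Q=2: -244; Q=3: -247; Q=4: -239; Q=5: -232; Q=6: -223; Q=7: -249; Q=8: -308.
Profit is highest at Q = 0. Equivalently, the lowest AVC in the table is 125/6 ≈ £20.83 at Q = 6, and P = £10 falls below it — price never covers variable cost, so the firm shuts down and loses only its fixed cost.

Q = 0 (shut down); profit = -£158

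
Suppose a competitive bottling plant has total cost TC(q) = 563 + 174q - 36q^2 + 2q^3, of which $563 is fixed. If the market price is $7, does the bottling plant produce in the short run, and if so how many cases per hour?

Shut down

From TC, MC = TC'(q) = 174 - 72q + 6q^2 and AVC = VC/q = 174 - 36q + 2q^2.
The AVC parabola has its vertex at q = 36/4 = 9, where AVC = 174 - 36·9 + 2·9^2 = $12.
Since P = $7 < min AVC = $12, price fails to cover variable cost at any output.
The firm minimizes its loss by shutting down and losing only its fixed cost of $563.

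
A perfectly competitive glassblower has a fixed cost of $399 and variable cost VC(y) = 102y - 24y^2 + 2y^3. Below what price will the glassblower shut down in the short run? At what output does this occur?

$30 per unit, at y = 6

The firm shuts down when price falls below the minimum of average variable cost. AVC = VC/y = 102 - 24y + 2y^2.
dAVC/dy = -24 + 4y = 0 gives y = 6. min AVC = 102 - 24·6 + 2·6^2 = 30.
For P < $30 the firm produces nothing.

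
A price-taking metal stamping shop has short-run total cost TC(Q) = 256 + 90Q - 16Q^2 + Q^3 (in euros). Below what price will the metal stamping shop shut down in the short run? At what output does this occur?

€26 per unit, at Q = 8

Short-run supply begins at min AVC. From VC = 90Q - 16Q^2 + Q^3, AVC = 90 - 16Q + Q^2.
At the minimum of AVC, MC = AVC. MC = 90 - 32Q + 3Q^2; setting MC = AVC gives 2Q^2 - 16Q = 0, so Q = 8. min AVC = 26.
The firm shuts down for any P below €26.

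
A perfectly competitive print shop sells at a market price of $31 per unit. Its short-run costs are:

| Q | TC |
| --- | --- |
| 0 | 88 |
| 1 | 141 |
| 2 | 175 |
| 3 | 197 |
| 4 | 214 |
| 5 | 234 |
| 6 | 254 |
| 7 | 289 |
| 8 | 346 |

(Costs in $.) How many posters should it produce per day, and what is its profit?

Q = 6; profit = -$68

Profit at each row (π = 31Q − TC): Q=0: -88; Q=1: -110; Q=2: -113; Q=3: -104; Q=4: -90; Q=5: -79; Q=6: -68; Q=7: -72; Q=8: -98.
Profit is maximized at Q = 6. AVC there is 166/6 = $27.67 ≤ P, so producing beats shutting down (which would give -$88).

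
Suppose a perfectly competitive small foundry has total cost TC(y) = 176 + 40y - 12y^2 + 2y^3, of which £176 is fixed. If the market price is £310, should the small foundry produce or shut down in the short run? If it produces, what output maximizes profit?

Produce at y = 9

Strip out fixed cost: VC = 40y - 12y^2 + 2y^3. Then AVC = 40 - 12y + 2y^2 and MC = 40 - 24y + 6y^2.
The AVC parabola has its vertex at y = 12/4 = 3, where AVC = 40 - 12·3 + 2·3^2 = £22.
P = £310 exceeds min AVC = £22, so the firm stays open.
Set P = MC: 310 = 40 - 24y + 6y^2 → -270 - 24y + 6y^2 = 0. The roots are y = -5 and y = 9; the profit-maximizing output is on the rising part of MC, so y* = 9.
Check: AVC at y = 9 is £94 ≤ P, so revenue covers variable cost.
Profit = P·y − TC = 310·9 − 1022 = £1768.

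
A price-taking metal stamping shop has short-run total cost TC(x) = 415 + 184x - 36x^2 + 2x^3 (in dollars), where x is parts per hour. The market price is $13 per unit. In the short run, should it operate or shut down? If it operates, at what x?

Strip out fixed cost: VC = 184x - 36x^2 + 2x^3. Then AVC = 184 - 36x + 2x^2 and MC = 184 - 72x + 6x^2.
The AVC parabola has its vertex at x = 36/4 = 9, where AVC = 184 - 36·9 + 2·9^2 = $22.
Since P = $13 < min AVC = $22, price fails to cover variable cost at any output.
The firm minimizes its loss by shutting down and losing only its fixed cost of $415.

Shut down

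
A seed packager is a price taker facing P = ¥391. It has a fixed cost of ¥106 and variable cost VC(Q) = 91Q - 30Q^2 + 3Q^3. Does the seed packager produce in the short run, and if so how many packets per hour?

Produce at Q = 10

From TC, MC = TC'(Q) = 91 - 60Q + 9Q^2 and AVC = VC/Q = 91 - 30Q + 3Q^2.
AVC is minimized where dAVC/dQ = -30 + 6Q = 0, at Q = 5; min AVC = 91 - 30·5 + 3·5^2 = ¥16.
Because ¥391 ≥ ¥16, revenue can cover variable cost; the firm operates.
Set P = MC: 391 = 91 - 60Q + 9Q^2 → -300 - 60Q + 9Q^2 = 0. The roots are Q = -10/3 and Q = 10; the profit-maximizing output is on the rising part of MC, so Q* = 10.
Check: AVC at Q = 10 is ¥91 ≤ P, so revenue covers variable cost.
Profit = P·Q − TC = 391·10 − 1016 = ¥2894.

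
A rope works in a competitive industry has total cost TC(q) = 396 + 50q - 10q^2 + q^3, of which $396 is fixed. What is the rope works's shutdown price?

$25 per unit

The shutdown price is the minimum of AVC. VC = 50q - 10q^2 + q^3, so AVC = 50 - 10q + q^2.
dAVC/dq = -10 + 2q = 0 gives q = 5. min AVC = 50 - 10·5 + 5^2 = 25.
For P < $25 the firm produces nothing.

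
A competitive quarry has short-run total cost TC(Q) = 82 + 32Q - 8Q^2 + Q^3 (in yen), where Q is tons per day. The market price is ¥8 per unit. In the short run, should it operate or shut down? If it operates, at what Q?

Shut down

Strip out fixed cost: VC = 32Q - 8Q^2 + Q^3. Then AVC = 32 - 8Q + Q^2 and MC = 32 - 16Q + 3Q^2.
The AVC parabola has its vertex at Q = 8/2 = 4, where AVC = 32 - 8·4 + 4^2 = ¥16.
Since P = ¥8 < min AVC = ¥16, price fails to cover variable cost at any output.
Best response: produce nothing and absorb the ¥82 fixed cost.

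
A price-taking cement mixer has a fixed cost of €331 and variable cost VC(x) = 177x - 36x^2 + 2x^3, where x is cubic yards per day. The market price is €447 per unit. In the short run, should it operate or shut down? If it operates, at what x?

Produce at x = 15

From TC, MC = TC'(x) = 177 - 72x + 6x^2 and AVC = VC/x = 177 - 36x + 2x^2.
The AVC parabola has its vertex at x = 36/4 = 9, where AVC = 177 - 36·9 + 2·9^2 = €15.
Because €447 ≥ €15, revenue can cover variable cost; the firm operates.
Solving P = MC: -270 - 72x + 6x^2 = 0 ⇒ x = -3 or 15. On the upward-sloping branch, x* = 15.
Check: AVC at x = 15 is €87 ≤ P, so revenue covers variable cost.
Profit = P·x − TC = 447·15 − 1636 = €5069.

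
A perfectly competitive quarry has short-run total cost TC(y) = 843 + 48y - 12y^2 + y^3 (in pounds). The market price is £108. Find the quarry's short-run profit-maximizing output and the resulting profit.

Profit = -£43 at y = 10

AVC = 48 - 12y + y^2 has its minimum £12 at y = 6; price £108 clears that bar, so the firm operates.
MC = 48 - 24y + 3y^2. Setting P = MC and taking the root on the rising branch gives y* = 10.
TR = 108·10 = 1080. TC = 843 + 280 = 1123. Profit = 1080 − 1123 = -£43.
Shutting down would mean losing the fixed cost of £843, so operating at a loss of £43 is better by £800.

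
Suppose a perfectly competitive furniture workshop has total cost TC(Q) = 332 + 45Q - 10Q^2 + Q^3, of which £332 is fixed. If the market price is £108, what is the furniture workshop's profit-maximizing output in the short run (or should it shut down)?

From TC, MC = TC'(Q) = 45 - 20Q + 3Q^2 and AVC = VC/Q = 45 - 10Q + Q^2.
AVC hits its minimum where MC = AVC, at Q = 5, giving min AVC = 45 - 10·5 + 5^2 = £20.
Because £108 ≥ £20, revenue can cover variable cost; the firm operates.
Set P = MC: 108 = 45 - 20Q + 3Q^2 → -63 - 20Q + 3Q^2 = 0. The roots are Q = -7/3 and Q = 9; the profit-maximizing output is on the rising part of MC, so Q* = 9.
Check: AVC at Q = 9 is £36 ≤ P, so revenue covers variable cost.
Profit = P·Q − TC = 108·9 − 656 = £316.

Produce at Q = 9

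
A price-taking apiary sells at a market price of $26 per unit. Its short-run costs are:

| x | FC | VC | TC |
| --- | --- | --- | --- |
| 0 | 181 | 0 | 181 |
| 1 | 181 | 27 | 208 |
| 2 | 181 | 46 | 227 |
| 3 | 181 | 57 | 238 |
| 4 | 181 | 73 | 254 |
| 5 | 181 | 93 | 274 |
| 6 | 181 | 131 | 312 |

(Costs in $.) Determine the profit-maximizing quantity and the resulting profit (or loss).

Compute π = P·x − TC at each output: x=0: -181; x=1: -182; x=2: -175; x=3: -160; x=4: -150; x=5: -144; x=6: -156.
Profit is maximized at x = 5. AVC there is 93/5 = $18.60 ≤ P, so producing beats shutting down (which would give -$181).

x = 5; profit = -$144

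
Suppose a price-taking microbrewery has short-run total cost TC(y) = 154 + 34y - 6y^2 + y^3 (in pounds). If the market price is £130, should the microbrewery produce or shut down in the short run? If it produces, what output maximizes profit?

Variable cost is VC = 34y - 6y^2 + y^3, so AVC = VC/y = 34 - 6y + y^2 and MC = dTC/dy = 34 - 12y + 3y^2.
AVC is minimized where dAVC/dy = -6 + 2y = 0, at y = 3; min AVC = 34 - 6·3 + 3^2 = £25.
P = £130 exceeds min AVC = £25, so the firm stays open.
Set P = MC: 130 = 34 - 12y + 3y^2 → -96 - 12y + 3y^2 = 0. The roots are y = -4 and y = 8; the profit-maximizing output is on the rising part of MC, so y* = 8.
Check: AVC at y = 8 is £50 ≤ P, so revenue covers variable cost.
Profit = P·y − TC = 130·8 − 554 = £486.

Produce at y = 8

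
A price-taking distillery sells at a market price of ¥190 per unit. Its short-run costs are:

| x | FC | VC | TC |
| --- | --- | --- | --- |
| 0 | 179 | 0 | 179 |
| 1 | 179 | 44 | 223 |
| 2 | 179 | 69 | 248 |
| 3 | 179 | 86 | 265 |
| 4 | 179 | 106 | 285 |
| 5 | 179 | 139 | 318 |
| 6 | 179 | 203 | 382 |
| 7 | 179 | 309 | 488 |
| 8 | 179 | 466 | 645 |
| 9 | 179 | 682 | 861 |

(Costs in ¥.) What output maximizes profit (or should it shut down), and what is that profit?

x = 8; profit = ¥875

Profit at each row (π = 190x − TC): x=0: -179; x=1: -33; x=2: 132; x=3: 305; x=4: 475; x=5: 632; x=6: 758; x=7: 842; x=8: 875; x=9: 849.
Profit is maximized at x = 8. AVC there is 466/8 = ¥58.25 ≤ P, so producing beats shutting down (which would give -¥179).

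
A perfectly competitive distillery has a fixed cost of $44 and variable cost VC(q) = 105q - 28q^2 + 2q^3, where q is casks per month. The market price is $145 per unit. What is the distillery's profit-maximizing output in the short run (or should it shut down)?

Produce at q = 10

Strip out fixed cost: VC = 105q - 28q^2 + 2q^3. Then AVC = 105 - 28q + 2q^2 and MC = 105 - 56q + 6q^2.
The AVC parabola has its vertex at q = 28/4 = 7, where AVC = 105 - 28·7 + 2·7^2 = $7.
Because $145 ≥ $7, revenue can cover variable cost; the firm operates.
P = MC gives -40 - 56q + 6q^2 = 0, with roots -2/3 and 10. Take the larger (rising MC): q* = 10.
Check: AVC at q = 10 is $25 ≤ P, so revenue covers variable cost.
Profit = P·q − TC = 145·10 − 294 = $1156.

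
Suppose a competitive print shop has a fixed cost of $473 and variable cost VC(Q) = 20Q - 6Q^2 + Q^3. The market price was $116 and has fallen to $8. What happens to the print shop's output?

Output falls from 8 to 0 (the firm shuts down)

MC = 20 - 12Q + 3Q^2; the shutdown threshold is min AVC = $11 (at Q = 3).
With P = $116 above the shutdown price, P = MC gives Q = 8.
At P = $8 < min AVC = $11, price no longer covers variable cost at any output, so the firm shuts down: Q = 0.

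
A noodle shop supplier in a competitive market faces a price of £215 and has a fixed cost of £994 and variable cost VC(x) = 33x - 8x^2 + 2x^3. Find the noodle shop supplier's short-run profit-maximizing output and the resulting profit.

Profit = -£14 at x = 7

AVC = 33 - 8x + 2x^2; min AVC = £25 at x = 2. Since P = £215 ≥ min AVC, the firm produces.
MC = 33 - 16x + 6x^2. Setting P = MC and taking the root on the rising branch gives x* = 7.
TR = 215·7 = 1505. TC = 994 + 525 = 1519. Profit = 1505 − 1519 = -£14.
By producing, the firm covers all variable cost plus £980 of fixed cost; shutting down would lose the full £994.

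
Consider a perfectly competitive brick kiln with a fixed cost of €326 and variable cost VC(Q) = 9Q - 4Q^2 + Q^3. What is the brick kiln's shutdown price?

€5 per unit

The firm shuts down when price falls below the minimum of average variable cost. AVC = VC/Q = 9 - 4Q + Q^2.
At the minimum of AVC, MC = AVC. MC = 9 - 8Q + 3Q^2; setting MC = AVC gives 2Q^2 - 4Q = 0, so Q = 2. min AVC = 5.
So the shutdown price is €5.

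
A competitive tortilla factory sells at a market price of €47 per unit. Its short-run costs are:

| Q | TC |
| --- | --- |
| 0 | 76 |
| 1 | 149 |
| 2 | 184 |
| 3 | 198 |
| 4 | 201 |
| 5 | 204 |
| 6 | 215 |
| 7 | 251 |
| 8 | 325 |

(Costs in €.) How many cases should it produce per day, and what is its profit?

Tabulate TR − TC: Q=0: -76; Q=1: -102; Q=2: -90; Q=3: -57; Q=4: -13; Q=5: 31; Q=6: 67; Q=7: 78; Q=8: 51.
Profit is maximized at Q = 7. AVC there is 175/7 = €25 ≤ P, so producing beats shutting down (which would give -€76).

Q = 7; profit = €78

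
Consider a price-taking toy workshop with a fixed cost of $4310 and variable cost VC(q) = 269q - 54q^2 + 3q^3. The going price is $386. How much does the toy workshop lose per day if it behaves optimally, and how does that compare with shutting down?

Profit = -$254 at q = 13

AVC = 269 - 54q + 3q^2 has its minimum $26 at q = 9; price $386 clears that bar, so the firm operates.
MC = 269 - 108q + 9q^2. Setting P = MC and taking the root on the rising branch gives q* = 13.
TR = 386·13 = 5018. TC = 4310 + 962 = 5272. Profit = 5018 − 5272 = -$254.
Shutting down would mean losing the fixed cost of $4310, so operating at a loss of $254 is better by $4056.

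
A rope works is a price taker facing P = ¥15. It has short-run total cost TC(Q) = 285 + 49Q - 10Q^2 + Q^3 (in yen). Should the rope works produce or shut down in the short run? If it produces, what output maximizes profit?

From TC, MC = TC'(Q) = 49 - 20Q + 3Q^2 and AVC = VC/Q = 49 - 10Q + Q^2.
AVC is minimized where dAVC/dQ = -10 + 2Q = 0, at Q = 5; min AVC = 49 - 10·5 + 5^2 = ¥24.
P = ¥15 lies below min AVC = ¥24; no output level covers variable cost.
The firm minimizes its loss by shutting down and losing only its fixed cost of ¥285.

Shut down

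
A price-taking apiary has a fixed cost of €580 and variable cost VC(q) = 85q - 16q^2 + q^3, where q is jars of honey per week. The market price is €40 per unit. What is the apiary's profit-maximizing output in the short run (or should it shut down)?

From TC, MC = TC'(q) = 85 - 32q + 3q^2 and AVC = VC/q = 85 - 16q + q^2.
AVC hits its minimum where MC = AVC, at q = 8, giving min AVC = 85 - 16·8 + 8^2 = €21.
Because €40 ≥ €21, revenue can cover variable cost; the firm operates.
P = MC gives 45 - 32q + 3q^2 = 0, with roots 5/3 and 9. Take the larger (rising MC): q* = 9.
Check: AVC at q = 9 is €22 ≤ P, so revenue covers variable cost.
Profit = P·q − TC = 40·9 − 778 = -€418, a loss, but smaller than the €580 fixed cost the firm would lose by shutting down.

Produce at q = 9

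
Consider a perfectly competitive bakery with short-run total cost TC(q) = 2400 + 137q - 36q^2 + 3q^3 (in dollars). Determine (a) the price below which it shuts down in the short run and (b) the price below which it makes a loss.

Shutdown price = min AVC. AVC = 137 - 36q + 3q^2, with vertex at q = 6 and minimum $29.
ATC = 2400/q + 137 - 36q + 3q^2. Setting dATC/dq = −2400/q^2 − 36 + 6q = 0 gives q = 10 (since 6·10^3 − 36·10^2 = 2400).
min ATC = 2400/10 + 137 − 36·10 + 3·10^2 = $317. That is the break-even price.
Between these two prices the firm operates at a loss; above $317 it earns a profit.

Shutdown price = $29; break-even price = $317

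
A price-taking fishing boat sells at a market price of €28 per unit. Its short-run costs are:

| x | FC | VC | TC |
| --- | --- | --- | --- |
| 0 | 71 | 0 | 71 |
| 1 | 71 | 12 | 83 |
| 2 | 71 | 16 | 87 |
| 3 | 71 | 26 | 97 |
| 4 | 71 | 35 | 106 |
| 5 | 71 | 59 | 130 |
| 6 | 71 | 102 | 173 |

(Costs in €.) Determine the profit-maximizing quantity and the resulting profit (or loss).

x = 5; profit = €10

Tabulate TR − TC: x=0: -71; x=1: -55; x=2: -31; x=3: -13; x=4: 6; x=5: 10; x=6: -5.
Profit is maximized at x = 5. AVC there is 59/5 = €11.80 ≤ P, so producing beats shutting down (which would give -€71).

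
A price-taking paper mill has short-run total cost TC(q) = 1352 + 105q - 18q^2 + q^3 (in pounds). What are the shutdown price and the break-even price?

Shutdown price = £24; break-even price = £144

Shutdown price = min AVC. AVC = 105 - 18q + q^2, with vertex at q = 9 and minimum £24.
ATC = 1352/q + 105 - 18q + q^2. Setting dATC/dq = −1352/q^2 − 18 + 2q = 0 gives q = 13 (since 2·13^3 − 18·13^2 = 1352).
min ATC = 1352/13 + 105 − 18·13 + 13^2 = £144. That is the break-even price.
Between these two prices the firm operates at a loss; above £144 it earns a profit.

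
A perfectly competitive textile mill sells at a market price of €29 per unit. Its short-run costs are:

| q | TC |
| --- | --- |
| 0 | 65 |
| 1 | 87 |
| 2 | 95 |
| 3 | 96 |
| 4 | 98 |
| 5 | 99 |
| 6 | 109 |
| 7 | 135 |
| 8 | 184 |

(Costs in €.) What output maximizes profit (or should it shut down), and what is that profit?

Compute π = P·q − TC at each output: q=0: -65; q=1: -58; q=2: -37; q=3: -9; q=4: 18; q=5: 46; q=6: 65; q=7: 68; q=8: 48.
Profit is maximized at q = 7. AVC there is 70/7 = €10 ≤ P, so producing beats shutting down (which would give -€65).

q = 7; profit = €68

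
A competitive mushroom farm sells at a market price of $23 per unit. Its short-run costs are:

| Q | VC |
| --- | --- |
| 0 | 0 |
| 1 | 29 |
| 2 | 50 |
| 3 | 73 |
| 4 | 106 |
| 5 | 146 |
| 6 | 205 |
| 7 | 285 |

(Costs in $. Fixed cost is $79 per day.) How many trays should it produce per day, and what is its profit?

Profit at each row (π = 23Q − TC): Q=0: -79; Q=1: -85; Q=2: -83; Q=3: -83; Q=4: -93; Q=5: -110; Q=6: -146; Q=7: -203.
Profit is highest at Q = 0. Equivalently, the lowest AVC in the table is 73/3 ≈ $24.33 at Q = 3, and P = $23 falls below it — price never covers variable cost, so the firm shuts down and loses only its fixed cost.

Q = 0 (shut down); profit = -$79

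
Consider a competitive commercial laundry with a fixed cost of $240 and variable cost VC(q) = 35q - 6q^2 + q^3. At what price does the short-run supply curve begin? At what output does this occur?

The shutdown price is the minimum of AVC. VC = 35q - 6q^2 + q^3, so AVC = 35 - 6q + q^2.
At the minimum of AVC, MC = AVC. MC = 35 - 12q + 3q^2; setting MC = AVC gives 2q^2 - 6q = 0, so q = 3. min AVC = 26.
The firm shuts down for any P below $26.

$26 per unit, at q = 3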